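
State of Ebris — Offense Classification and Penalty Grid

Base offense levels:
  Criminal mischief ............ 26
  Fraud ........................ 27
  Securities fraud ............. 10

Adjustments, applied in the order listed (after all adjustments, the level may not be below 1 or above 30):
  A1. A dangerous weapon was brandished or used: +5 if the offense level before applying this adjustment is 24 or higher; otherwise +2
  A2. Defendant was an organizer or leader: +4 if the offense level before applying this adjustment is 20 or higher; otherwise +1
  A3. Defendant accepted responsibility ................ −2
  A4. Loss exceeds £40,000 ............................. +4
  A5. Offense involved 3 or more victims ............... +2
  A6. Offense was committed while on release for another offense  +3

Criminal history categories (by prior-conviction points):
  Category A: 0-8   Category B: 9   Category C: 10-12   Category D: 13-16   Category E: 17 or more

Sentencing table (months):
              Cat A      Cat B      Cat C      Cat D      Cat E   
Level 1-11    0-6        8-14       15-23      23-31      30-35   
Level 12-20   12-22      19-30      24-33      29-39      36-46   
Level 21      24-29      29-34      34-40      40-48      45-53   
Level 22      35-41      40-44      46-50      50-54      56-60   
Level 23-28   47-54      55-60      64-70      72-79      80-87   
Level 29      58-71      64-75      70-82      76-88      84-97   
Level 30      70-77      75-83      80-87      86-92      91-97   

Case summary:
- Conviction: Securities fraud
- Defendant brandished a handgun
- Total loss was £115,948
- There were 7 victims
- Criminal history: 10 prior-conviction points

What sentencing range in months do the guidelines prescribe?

24-33 months

Base offense level for securities fraud: 10.
A1 applies (level before this adjustment is 10 < 24, so +2): 10 + 2 = 12.
A3 does not apply.
A4 applies: 12 + 4 = 16.
A5 applies: 16 + 2 = 18.
Final offense level: 18.
Criminal history: 10 prior points → Category C (10-12).
Level 18 falls in the 12-20 band.
Grid: Level 12-20 × Category C = 24-33 months.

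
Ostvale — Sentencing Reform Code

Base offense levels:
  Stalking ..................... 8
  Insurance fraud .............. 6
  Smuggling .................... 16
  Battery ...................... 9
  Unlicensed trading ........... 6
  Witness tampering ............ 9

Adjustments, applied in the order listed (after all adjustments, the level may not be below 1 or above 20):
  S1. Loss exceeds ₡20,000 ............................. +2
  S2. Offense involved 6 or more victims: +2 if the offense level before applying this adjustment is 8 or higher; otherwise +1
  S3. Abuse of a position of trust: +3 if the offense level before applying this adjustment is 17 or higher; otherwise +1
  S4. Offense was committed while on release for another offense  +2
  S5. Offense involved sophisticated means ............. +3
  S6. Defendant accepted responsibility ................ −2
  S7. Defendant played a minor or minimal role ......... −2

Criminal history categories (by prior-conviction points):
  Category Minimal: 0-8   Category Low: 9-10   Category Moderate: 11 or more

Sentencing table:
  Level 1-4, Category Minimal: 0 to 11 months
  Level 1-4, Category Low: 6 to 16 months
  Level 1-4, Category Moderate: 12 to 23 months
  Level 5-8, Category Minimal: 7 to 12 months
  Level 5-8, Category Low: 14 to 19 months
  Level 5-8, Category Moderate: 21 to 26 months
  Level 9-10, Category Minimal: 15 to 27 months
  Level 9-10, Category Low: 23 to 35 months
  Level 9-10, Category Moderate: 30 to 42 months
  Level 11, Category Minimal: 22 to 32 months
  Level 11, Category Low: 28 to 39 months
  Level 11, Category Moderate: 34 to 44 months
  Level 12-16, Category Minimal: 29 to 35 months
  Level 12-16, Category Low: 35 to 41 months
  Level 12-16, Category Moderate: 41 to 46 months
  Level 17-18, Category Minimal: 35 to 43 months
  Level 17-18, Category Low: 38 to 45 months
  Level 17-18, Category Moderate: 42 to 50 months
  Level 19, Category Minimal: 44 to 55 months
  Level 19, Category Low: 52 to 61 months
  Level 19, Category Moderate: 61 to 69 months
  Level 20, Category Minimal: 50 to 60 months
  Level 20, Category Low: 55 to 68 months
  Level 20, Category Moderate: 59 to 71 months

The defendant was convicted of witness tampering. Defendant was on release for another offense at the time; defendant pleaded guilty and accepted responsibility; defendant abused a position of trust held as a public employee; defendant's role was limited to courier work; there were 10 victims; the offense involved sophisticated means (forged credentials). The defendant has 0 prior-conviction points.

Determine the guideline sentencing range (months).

29-35 months

Base offense level for witness tampering: 9.
S2 applies (level before this adjustment is 9 ≥ 8, so +2): 9 + 2 = 11.
S3 applies (level before this adjustment is 11 < 17, so +1): 11 + 1 = 12.
S4 applies: 12 + 2 = 14.
S5 applies: 14 + 3 = 17.
S6 applies: 17 − 2 = 15.
S7 applies: 15 − 2 = 13.
Final offense level: 13.
Criminal history: 0 prior points → Category Minimal (0-8).
Level 13 falls in the 12-16 band.
Grid: Level 12-16 × Category Minimal = 29-35 months.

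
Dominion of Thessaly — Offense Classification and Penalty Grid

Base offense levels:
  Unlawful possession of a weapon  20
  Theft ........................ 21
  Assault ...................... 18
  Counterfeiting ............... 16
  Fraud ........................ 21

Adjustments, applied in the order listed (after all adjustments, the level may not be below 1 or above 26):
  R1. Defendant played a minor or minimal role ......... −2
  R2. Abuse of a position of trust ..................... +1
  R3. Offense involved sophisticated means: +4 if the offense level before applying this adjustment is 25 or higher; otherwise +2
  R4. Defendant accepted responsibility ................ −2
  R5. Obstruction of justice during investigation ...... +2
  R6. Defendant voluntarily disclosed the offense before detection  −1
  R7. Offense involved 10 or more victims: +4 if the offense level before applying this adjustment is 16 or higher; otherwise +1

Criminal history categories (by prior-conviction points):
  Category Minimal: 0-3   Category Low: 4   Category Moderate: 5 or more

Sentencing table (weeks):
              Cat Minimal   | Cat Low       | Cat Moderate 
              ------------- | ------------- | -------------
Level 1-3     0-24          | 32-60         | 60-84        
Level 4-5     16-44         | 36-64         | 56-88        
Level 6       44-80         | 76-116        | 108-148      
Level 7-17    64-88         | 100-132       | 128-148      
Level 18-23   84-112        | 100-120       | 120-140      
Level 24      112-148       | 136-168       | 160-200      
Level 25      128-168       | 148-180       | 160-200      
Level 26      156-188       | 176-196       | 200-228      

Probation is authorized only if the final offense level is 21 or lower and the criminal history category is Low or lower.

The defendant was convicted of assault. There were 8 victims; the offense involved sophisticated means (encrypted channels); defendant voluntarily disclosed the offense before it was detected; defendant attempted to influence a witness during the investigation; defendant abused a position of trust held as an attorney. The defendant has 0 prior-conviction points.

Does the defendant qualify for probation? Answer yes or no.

Base offense level for assault: 18.
R2 applies: 18 + 1 = 19.
R3 applies (level before this adjustment is 19 < 25, so +2): 19 + 2 = 21.
R4 does not apply.
R5 applies: 21 + 2 = 23.
R6 applies: 23 − 1 = 22.
R7 does not apply.
Final offense level: 22.
Criminal history: 0 prior points → Category Minimal (0-3).
Level 22 falls in the 18-23 band.
Grid: Level 18-23 × Category Minimal = 84-112 weeks.
Probation check: level 22 > 21 and category Minimal ≤ Low → not eligible.

No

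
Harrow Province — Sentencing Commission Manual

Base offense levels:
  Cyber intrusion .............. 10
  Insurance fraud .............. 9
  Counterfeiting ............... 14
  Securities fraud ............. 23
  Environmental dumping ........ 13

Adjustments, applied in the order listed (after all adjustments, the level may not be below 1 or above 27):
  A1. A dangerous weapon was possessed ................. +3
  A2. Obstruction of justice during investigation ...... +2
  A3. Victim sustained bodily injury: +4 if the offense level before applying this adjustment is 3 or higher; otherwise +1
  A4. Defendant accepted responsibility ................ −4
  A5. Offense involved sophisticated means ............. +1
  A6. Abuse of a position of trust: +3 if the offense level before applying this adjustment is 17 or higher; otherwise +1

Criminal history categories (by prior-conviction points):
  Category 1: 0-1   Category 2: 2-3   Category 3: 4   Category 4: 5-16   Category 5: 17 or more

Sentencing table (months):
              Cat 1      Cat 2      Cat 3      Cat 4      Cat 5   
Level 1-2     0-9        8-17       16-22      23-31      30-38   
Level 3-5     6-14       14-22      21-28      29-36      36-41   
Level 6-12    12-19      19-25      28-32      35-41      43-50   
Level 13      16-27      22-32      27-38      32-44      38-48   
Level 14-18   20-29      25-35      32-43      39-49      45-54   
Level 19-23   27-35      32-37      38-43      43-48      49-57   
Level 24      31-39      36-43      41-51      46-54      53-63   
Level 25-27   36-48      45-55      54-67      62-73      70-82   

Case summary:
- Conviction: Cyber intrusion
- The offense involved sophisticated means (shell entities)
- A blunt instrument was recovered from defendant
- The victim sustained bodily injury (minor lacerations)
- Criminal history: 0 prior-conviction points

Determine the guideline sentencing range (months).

20-29 months

Base offense level for cyber intrusion: 10.
A1 applies: 10 + 3 = 13.
A2 does not apply.
A3 applies (level before this adjustment is 13 ≥ 3, so +4): 13 + 4 = 17.
A4 does not apply.
A5 applies: 17 + 1 = 18.
Final offense level: 18.
Criminal history: 0 prior points → Category 1 (0-1).
Level 18 falls in the 14-18 band.
Grid: Level 14-18 × Category 1 = 20-29 months.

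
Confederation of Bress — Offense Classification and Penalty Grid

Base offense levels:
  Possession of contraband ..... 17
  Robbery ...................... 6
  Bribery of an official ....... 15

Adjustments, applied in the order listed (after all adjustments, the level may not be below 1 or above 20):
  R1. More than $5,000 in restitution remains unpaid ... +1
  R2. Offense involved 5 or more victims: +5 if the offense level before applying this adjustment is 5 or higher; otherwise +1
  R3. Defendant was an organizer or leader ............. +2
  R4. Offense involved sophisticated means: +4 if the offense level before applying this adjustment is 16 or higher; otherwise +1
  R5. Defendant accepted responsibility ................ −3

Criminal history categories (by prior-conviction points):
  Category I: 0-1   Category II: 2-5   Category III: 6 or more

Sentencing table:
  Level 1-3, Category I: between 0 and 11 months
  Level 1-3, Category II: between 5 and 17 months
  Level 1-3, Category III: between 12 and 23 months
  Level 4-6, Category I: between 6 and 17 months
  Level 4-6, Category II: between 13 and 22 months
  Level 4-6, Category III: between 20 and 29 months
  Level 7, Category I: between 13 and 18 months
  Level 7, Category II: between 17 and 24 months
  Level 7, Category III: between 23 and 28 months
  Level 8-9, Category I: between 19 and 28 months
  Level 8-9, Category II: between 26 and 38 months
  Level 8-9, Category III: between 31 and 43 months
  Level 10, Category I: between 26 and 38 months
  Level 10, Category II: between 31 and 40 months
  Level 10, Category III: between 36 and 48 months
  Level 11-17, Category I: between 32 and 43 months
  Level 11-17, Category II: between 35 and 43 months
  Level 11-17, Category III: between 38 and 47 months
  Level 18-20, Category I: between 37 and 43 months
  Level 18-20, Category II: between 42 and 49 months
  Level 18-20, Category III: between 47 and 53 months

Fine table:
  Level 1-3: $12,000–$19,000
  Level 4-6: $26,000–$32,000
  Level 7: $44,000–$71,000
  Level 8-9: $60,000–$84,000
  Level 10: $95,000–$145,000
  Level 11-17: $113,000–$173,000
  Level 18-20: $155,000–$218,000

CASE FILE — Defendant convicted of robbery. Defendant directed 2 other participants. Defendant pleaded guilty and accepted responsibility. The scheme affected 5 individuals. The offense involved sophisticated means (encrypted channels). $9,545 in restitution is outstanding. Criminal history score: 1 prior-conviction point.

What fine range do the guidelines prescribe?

$113,000–$173,000

Base offense level for robbery: 6.
R1 applies: 6 + 1 = 7.
R2 applies (level before this adjustment is 7 ≥ 5, so +5): 7 + 5 = 12.
R3 applies: 12 + 2 = 14.
R4 applies (level before this adjustment is 14 < 16, so +1): 14 + 1 = 15.
R5 applies: 15 − 3 = 12.
Final offense level: 12.
Level 12 falls in the 11-17 band.
Fine table: Level 11-17 → $113,000–$173,000.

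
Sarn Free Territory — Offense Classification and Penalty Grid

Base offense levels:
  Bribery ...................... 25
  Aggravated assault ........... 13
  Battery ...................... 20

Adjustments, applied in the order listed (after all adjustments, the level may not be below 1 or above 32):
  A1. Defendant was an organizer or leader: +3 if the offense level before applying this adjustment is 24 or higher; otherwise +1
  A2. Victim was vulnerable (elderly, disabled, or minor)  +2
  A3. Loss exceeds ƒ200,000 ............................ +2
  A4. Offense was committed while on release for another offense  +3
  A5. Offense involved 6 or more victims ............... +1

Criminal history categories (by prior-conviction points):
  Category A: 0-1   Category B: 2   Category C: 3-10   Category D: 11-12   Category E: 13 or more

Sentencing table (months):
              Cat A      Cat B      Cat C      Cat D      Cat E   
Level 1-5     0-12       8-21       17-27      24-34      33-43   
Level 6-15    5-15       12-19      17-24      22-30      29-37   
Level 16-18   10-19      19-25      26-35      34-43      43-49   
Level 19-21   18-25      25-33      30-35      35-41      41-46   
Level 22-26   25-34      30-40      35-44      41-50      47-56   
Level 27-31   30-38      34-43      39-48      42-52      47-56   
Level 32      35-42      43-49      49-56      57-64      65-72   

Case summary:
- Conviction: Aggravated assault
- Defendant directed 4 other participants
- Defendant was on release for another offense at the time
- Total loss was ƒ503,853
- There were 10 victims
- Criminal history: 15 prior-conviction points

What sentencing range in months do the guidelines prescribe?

41-46 months

Base offense level for aggravated assault: 13.
A1 applies (level before this adjustment is 13 < 24, so +1): 13 + 1 = 14.
A2 does not apply.
A3 applies: 14 + 2 = 16.
A4 applies: 16 + 3 = 19.
A5 applies: 19 + 1 = 20.
Final offense level: 20.
Criminal history: 15 prior points → Category E (13+).
Level 20 falls in the 19-21 band.
Grid: Level 19-21 × Category E = 41-46 months.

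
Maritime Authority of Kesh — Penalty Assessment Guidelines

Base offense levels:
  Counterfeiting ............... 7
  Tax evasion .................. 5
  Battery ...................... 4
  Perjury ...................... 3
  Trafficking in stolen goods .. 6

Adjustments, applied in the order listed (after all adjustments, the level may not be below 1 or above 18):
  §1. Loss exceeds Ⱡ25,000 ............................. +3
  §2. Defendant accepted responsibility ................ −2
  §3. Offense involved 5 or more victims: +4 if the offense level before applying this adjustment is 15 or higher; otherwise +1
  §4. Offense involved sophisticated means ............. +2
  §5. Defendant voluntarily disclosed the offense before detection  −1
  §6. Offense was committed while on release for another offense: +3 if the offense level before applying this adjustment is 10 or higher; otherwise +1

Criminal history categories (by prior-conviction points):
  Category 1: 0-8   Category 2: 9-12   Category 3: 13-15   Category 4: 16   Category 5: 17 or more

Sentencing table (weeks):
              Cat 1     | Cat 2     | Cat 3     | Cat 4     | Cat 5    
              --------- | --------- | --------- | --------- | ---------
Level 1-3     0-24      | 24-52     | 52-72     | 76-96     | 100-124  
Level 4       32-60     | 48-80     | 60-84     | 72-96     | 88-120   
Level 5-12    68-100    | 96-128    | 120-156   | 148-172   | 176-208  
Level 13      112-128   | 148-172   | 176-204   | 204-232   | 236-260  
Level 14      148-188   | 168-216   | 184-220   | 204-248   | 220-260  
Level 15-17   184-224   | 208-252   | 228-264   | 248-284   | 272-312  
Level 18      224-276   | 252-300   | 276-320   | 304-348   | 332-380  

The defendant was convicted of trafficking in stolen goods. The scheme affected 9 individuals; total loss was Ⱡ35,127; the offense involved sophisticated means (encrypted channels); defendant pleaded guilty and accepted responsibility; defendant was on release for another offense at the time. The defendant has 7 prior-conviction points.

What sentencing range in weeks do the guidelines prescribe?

112-128 weeks

Base offense level for trafficking in stolen goods: 6.
§1 applies: 6 + 3 = 9.
§2 applies: 9 − 2 = 7.
§3 applies (level before this adjustment is 7 < 15, so +1): 7 + 1 = 8.
§4 applies: 8 + 2 = 10.
§5 does not apply.
§6 applies (level before this adjustment is 10 ≥ 10, so +3): 10 + 3 = 13.
Final offense level: 13.
Criminal history: 7 prior points → Category 1 (0-8).
Level 13 falls in the 13 band.
Grid: Level 13 × Category 1 = 112-128 weeks.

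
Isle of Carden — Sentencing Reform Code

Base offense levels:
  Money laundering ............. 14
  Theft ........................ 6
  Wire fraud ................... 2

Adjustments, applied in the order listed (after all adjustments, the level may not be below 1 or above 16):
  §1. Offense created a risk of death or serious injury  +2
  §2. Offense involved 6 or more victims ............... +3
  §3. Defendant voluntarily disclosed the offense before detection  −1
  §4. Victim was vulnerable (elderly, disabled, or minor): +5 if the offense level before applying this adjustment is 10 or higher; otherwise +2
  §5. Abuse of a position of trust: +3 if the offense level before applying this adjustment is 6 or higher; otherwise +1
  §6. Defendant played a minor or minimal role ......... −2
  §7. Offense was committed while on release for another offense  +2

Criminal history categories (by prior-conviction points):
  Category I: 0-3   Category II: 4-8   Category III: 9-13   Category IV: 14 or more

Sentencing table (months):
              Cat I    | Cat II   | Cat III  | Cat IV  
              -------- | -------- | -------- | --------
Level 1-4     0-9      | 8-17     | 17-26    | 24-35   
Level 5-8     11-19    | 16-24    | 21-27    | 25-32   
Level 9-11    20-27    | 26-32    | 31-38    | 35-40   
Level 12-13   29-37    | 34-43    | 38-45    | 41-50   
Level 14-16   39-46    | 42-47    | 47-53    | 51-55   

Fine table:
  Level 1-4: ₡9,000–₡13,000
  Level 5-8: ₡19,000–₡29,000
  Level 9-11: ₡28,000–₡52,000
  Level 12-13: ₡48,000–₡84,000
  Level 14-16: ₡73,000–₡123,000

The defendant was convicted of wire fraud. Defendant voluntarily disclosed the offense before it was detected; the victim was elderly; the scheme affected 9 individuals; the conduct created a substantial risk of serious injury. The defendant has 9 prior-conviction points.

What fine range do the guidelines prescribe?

Base offense level for wire fraud: 2.
§1 applies: 2 + 2 = 4.
§2 applies: 4 + 3 = 7.
§3 applies: 7 − 1 = 6.
§4 applies (level before this adjustment is 6 < 10, so +2): 6 + 2 = 8.
§7 does not apply.
Final offense level: 8.
Level 8 falls in the 5-8 band.
Fine table: Level 5-8 → ₡19,000–₡29,000.

₡19,000–₡29,000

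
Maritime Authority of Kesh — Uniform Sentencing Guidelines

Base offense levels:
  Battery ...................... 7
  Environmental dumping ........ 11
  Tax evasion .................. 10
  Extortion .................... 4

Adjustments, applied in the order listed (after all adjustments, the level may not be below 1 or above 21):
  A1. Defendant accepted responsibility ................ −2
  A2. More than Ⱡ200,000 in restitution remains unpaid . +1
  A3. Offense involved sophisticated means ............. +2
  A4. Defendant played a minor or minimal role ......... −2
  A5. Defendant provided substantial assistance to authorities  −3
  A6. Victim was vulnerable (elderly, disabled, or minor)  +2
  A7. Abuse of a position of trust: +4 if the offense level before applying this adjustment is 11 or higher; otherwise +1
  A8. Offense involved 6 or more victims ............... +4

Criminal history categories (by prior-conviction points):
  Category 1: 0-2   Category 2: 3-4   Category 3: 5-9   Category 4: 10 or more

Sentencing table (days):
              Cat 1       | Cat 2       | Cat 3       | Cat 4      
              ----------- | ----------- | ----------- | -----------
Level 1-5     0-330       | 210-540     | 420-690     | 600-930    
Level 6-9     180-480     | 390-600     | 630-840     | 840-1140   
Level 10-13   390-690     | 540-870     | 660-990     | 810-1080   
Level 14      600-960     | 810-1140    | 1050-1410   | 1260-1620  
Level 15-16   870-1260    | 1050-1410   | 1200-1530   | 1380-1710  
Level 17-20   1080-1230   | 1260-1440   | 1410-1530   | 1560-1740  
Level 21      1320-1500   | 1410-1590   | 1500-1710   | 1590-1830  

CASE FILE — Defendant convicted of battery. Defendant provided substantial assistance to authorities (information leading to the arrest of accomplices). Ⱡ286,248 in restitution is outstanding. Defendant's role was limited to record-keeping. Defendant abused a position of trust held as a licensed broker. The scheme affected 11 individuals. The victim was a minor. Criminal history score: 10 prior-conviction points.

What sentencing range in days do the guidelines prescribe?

810-1080 days

Base offense level for battery: 7.
A1 does not apply.
A2 applies: 7 + 1 = 8.
A3 does not apply.
A4 applies: 8 − 2 = 6.
A5 applies: 6 − 3 = 3.
A6 applies: 3 + 2 = 5.
A7 applies (level before this adjustment is 5 < 11, so +1): 5 + 1 = 6.
A8 applies: 6 + 4 = 10.
Final offense level: 10.
Criminal history: 10 prior points → Category 4 (10+).
Level 10 falls in the 10-13 band.
Grid: Level 10-13 × Category 4 = 810-1080 days.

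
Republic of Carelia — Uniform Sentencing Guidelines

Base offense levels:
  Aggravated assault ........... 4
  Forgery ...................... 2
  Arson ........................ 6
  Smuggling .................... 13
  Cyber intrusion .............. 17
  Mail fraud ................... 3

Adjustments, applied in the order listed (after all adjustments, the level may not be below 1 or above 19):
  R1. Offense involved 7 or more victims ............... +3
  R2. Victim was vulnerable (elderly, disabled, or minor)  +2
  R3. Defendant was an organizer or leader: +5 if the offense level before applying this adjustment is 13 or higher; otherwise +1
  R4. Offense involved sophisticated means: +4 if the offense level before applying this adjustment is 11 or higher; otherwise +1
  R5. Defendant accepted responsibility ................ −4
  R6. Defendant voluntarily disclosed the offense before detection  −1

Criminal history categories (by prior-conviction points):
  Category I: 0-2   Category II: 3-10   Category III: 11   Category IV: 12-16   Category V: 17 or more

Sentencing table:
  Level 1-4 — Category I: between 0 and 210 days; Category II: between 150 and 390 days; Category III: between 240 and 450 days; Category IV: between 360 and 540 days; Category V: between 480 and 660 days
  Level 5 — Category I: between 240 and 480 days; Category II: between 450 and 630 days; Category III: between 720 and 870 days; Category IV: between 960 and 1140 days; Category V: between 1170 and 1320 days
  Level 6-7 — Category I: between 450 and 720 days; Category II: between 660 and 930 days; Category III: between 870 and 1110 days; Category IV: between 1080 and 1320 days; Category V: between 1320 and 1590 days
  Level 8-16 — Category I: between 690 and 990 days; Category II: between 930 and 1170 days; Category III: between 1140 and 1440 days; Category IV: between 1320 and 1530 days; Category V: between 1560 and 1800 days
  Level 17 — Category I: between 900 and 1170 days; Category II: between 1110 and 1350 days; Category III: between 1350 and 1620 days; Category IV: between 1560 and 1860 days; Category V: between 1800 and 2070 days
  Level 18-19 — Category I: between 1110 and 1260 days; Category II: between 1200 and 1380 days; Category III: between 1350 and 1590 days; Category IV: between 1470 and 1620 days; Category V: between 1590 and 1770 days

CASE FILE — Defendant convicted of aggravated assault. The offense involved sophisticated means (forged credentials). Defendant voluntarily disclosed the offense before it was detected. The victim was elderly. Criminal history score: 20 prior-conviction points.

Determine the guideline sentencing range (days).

Base offense level for aggravated assault: 4.
R1 does not apply.
R2 applies: 4 + 2 = 6.
R4 applies (level before this adjustment is 6 < 11, so +1): 6 + 1 = 7.
R5 does not apply.
R6 applies: 7 − 1 = 6.
Final offense level: 6.
Criminal history: 20 prior points → Category V (17+).
Level 6 falls in the 6-7 band.
Grid: Level 6-7 × Category V = 1320-1590 days.

1320-1590 days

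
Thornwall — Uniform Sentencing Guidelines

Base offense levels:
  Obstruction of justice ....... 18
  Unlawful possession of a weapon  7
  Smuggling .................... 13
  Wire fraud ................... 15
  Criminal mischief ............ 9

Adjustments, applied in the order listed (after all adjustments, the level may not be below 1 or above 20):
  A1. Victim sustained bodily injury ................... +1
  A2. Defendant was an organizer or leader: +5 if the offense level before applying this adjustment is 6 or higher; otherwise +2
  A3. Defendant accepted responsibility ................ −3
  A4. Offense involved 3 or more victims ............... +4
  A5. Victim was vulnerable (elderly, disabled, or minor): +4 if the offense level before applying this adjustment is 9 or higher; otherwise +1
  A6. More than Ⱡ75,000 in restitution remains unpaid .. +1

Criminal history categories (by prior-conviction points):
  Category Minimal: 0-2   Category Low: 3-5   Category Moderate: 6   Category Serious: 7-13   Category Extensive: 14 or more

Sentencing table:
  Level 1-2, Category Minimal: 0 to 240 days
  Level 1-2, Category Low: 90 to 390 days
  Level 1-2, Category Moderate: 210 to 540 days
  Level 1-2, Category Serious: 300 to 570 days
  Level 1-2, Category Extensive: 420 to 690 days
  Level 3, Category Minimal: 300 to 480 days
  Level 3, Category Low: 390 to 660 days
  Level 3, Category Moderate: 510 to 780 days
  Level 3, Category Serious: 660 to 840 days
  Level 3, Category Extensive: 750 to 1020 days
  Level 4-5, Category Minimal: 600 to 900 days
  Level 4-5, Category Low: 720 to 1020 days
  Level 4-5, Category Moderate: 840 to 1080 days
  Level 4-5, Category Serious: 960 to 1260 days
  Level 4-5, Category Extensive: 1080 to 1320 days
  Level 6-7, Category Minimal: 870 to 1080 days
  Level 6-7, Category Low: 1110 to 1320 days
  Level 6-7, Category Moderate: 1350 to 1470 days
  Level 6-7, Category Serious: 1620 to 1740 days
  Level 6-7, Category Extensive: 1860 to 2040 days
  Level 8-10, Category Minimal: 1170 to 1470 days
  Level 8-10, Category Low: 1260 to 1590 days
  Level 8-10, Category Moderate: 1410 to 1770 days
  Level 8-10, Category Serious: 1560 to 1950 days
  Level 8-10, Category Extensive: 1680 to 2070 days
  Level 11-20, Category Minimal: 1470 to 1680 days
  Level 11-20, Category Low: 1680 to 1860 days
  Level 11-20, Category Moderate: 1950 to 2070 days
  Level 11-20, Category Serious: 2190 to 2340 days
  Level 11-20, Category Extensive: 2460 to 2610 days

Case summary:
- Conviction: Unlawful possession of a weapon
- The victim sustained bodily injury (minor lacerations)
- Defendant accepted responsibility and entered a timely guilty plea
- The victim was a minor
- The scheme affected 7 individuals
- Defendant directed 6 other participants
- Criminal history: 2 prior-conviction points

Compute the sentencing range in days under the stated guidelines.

1470-1680 days

Base offense level for unlawful possession of a weapon: 7.
A1 applies: 7 + 1 = 8.
A2 applies (level before this adjustment is 8 ≥ 6, so +5): 8 + 5 = 13.
A3 applies: 13 − 3 = 10.
A4 applies: 10 + 4 = 14.
A5 applies (level before this adjustment is 14 ≥ 9, so +4): 14 + 4 = 18.
Final offense level: 18.
Criminal history: 2 prior points → Category Minimal (0-2).
Level 18 falls in the 11-20 band.
Grid: Level 11-20 × Category Minimal = 1470-1680 days.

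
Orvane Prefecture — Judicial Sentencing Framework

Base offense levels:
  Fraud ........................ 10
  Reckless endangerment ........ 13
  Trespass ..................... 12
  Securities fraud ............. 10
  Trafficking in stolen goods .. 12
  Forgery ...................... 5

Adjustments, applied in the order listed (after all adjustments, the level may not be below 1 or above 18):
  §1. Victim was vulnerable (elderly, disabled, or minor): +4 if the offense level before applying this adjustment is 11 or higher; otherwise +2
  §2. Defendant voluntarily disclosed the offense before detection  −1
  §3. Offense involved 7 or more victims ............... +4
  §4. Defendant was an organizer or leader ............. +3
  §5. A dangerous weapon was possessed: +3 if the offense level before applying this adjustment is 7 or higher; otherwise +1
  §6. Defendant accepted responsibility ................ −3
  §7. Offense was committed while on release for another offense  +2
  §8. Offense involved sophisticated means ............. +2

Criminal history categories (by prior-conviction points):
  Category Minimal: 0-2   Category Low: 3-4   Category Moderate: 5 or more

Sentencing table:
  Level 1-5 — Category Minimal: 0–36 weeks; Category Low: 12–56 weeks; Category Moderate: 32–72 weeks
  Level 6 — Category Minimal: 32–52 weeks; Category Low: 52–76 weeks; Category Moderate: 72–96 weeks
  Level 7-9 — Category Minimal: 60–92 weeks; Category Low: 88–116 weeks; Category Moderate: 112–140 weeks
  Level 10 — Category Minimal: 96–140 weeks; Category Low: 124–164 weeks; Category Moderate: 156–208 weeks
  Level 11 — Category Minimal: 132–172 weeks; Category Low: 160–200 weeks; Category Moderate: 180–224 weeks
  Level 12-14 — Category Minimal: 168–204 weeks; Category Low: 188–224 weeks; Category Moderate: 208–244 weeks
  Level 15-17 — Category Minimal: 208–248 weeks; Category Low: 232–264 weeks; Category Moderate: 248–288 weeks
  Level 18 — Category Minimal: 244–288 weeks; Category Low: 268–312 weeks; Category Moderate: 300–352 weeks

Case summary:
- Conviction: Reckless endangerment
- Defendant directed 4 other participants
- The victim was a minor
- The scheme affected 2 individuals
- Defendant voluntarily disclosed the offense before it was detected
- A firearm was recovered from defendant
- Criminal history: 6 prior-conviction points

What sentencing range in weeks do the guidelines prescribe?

300-352 weeks

Base offense level for reckless endangerment: 13.
§1 applies (level before this adjustment is 13 ≥ 11, so +4): 13 + 4 = 17.
§2 applies: 17 − 1 = 16.
§3 does not apply.
§4 applies: 16 + 3 = 19.
§5 applies (level before this adjustment is 19 ≥ 7, so +3): 19 + 3 = 22.
Level 22 exceeds the maximum of 18; capped at 18.
Final offense level: 18.
Criminal history: 6 prior points → Category Moderate (5+).
Level 18 falls in the 18 band.
Grid: Level 18 × Category Moderate = 300-352 weeks.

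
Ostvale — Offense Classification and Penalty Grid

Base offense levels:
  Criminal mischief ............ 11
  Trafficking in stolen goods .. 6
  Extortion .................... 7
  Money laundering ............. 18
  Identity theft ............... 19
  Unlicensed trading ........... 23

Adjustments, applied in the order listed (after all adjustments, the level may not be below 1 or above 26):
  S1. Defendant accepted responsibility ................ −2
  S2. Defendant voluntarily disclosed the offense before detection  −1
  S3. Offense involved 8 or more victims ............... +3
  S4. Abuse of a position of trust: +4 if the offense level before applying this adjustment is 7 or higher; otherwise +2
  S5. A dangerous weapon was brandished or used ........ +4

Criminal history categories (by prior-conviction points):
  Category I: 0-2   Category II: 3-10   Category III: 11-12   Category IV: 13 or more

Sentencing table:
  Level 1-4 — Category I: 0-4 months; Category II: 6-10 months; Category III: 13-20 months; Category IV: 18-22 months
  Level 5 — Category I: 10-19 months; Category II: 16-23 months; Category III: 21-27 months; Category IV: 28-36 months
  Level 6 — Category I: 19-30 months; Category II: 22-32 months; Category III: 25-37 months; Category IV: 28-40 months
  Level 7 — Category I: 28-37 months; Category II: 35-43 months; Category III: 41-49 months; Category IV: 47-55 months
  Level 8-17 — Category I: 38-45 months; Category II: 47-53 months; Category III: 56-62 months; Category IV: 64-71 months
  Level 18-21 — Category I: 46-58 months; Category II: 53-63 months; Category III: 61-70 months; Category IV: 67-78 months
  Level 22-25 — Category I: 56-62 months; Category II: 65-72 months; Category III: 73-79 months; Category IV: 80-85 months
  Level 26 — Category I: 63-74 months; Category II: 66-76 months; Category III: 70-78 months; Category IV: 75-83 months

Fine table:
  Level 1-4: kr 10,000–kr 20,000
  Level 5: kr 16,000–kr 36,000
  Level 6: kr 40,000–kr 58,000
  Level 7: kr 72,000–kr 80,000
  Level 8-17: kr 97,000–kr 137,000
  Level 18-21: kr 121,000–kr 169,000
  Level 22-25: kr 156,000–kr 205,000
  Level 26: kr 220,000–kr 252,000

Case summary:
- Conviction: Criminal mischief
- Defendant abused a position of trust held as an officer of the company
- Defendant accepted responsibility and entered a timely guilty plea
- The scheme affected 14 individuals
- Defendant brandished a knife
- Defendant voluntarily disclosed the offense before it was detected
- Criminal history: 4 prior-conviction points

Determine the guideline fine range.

kr 121,000–kr 169,000

Base offense level for criminal mischief: 11.
S1 applies: 11 − 2 = 9.
S2 applies: 9 − 1 = 8.
S3 applies: 8 + 3 = 11.
S4 applies (level before this adjustment is 11 ≥ 7, so +4): 11 + 4 = 15.
S5 applies: 15 + 4 = 19.
Final offense level: 19.
Level 19 falls in the 18-21 band.
Fine table: Level 18-21 → kr 121,000–kr 169,000.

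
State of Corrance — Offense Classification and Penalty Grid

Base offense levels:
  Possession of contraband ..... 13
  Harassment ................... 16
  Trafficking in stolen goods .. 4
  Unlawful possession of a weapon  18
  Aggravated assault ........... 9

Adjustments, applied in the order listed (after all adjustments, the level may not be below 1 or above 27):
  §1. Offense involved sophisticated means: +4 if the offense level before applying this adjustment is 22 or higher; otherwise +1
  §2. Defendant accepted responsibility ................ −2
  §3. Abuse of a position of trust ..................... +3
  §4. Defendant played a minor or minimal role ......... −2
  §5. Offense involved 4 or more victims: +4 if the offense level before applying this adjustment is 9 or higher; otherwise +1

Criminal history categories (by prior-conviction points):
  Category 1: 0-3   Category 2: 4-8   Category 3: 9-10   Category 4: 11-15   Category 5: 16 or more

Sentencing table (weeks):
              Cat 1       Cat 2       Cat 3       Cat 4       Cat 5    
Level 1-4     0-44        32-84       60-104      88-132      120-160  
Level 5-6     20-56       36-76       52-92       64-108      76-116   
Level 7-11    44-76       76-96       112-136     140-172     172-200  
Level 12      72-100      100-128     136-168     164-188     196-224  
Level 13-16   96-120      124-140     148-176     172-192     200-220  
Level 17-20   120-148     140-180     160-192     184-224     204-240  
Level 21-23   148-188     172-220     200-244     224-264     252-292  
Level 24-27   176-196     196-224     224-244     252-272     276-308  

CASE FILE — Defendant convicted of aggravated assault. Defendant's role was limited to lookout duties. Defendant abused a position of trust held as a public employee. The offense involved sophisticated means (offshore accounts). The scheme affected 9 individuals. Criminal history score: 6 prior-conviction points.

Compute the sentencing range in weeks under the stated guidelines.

Base offense level for aggravated assault: 9.
§1 applies (level before this adjustment is 9 < 22, so +1): 9 + 1 = 10.
§3 applies: 10 + 3 = 13.
§4 applies: 13 − 2 = 11.
§5 applies (level before this adjustment is 11 ≥ 9, so +4): 11 + 4 = 15.
Final offense level: 15.
Criminal history: 6 prior points → Category 2 (4-8).
Level 15 falls in the 13-16 band.
Grid: Level 13-16 × Category 2 = 124-140 weeks.

124-140 weeks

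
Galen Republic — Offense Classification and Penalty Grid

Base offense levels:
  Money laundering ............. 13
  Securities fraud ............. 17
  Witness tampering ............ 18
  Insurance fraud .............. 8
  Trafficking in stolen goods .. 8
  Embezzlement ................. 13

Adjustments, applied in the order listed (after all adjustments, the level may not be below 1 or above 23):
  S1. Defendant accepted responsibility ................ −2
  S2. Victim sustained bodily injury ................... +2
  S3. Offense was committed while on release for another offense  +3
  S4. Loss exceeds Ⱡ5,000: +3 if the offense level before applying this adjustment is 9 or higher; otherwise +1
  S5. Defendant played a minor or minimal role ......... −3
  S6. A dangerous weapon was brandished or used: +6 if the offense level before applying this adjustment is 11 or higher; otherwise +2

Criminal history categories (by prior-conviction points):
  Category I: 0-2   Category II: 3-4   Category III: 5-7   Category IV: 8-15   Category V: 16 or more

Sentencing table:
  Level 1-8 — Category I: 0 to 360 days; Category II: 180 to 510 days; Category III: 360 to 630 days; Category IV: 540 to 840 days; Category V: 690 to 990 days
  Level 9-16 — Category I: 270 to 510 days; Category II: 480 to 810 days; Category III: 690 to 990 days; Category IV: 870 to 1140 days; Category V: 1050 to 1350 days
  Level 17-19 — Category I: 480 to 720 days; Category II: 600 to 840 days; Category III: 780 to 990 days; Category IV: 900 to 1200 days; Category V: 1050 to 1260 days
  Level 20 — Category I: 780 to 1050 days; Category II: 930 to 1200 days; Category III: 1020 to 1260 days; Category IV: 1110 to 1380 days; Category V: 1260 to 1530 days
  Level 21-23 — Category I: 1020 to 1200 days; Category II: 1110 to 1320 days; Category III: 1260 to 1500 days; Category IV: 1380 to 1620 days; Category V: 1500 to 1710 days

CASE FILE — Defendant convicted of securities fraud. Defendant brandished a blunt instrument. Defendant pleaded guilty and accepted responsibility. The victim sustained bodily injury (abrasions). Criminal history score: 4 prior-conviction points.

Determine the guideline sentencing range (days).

1110-1320 days

Base offense level for securities fraud: 17.
S1 applies: 17 − 2 = 15.
S2 applies: 15 + 2 = 17.
S5 does not apply.
S6 applies (level before this adjustment is 17 ≥ 11, so +6): 17 + 6 = 23.
Final offense level: 23.
Criminal history: 4 prior points → Category II (3-4).
Level 23 falls in the 21-23 band.
Grid: Level 21-23 × Category II = 1110-1320 days.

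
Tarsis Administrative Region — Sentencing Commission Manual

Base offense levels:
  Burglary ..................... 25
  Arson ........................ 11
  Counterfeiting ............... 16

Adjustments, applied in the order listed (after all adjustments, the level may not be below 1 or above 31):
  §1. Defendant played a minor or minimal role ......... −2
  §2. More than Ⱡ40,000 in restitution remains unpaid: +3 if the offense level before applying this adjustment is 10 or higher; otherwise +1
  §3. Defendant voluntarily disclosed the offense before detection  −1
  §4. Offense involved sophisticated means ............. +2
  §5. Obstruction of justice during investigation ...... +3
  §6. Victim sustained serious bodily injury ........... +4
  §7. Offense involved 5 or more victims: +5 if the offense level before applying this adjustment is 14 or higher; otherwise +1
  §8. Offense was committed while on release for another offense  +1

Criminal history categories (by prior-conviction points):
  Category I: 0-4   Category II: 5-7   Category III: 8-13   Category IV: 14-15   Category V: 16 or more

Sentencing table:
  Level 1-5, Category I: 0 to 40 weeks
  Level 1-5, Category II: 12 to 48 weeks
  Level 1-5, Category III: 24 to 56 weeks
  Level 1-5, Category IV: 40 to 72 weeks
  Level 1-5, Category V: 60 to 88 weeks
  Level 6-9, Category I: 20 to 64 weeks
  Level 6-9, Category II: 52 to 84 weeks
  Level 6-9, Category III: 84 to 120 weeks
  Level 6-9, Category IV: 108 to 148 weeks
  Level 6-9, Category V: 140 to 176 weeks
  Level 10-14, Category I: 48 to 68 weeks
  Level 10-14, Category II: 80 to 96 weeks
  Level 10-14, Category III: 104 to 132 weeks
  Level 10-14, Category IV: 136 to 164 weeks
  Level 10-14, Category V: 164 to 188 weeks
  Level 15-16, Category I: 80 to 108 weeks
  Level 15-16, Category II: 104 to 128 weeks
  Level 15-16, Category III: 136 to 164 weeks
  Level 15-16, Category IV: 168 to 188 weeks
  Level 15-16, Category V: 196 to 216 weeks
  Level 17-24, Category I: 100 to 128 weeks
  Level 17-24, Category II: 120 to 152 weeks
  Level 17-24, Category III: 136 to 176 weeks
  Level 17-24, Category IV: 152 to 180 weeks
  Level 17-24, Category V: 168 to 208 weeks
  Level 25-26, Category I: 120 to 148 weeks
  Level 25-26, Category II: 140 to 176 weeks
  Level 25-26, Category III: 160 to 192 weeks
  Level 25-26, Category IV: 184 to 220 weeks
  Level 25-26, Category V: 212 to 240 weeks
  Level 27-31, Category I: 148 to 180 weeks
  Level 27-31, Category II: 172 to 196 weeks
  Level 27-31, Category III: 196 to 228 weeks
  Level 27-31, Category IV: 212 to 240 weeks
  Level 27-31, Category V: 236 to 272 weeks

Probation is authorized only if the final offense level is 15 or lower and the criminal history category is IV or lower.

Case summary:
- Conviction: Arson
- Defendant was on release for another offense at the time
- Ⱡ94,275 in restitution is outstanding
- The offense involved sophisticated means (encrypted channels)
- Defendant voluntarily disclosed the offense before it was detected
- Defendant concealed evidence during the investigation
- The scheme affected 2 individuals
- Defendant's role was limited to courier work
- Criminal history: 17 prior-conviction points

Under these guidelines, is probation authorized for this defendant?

No

Base offense level for arson: 11.
§1 applies: 11 − 2 = 9.
§2 applies (level before this adjustment is 9 < 10, so +1): 9 + 1 = 10.
§3 applies: 10 − 1 = 9.
§4 applies: 9 + 2 = 11.
§5 applies: 11 + 3 = 14.
§7 does not apply.
§8 applies: 14 + 1 = 15.
Final offense level: 15.
Criminal history: 17 prior points → Category V (16+).
Level 15 falls in the 15-16 band.
Grid: Level 15-16 × Category V = 196-216 weeks.
Probation check: level 15 ≤ 15 and category V > IV → not eligible.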